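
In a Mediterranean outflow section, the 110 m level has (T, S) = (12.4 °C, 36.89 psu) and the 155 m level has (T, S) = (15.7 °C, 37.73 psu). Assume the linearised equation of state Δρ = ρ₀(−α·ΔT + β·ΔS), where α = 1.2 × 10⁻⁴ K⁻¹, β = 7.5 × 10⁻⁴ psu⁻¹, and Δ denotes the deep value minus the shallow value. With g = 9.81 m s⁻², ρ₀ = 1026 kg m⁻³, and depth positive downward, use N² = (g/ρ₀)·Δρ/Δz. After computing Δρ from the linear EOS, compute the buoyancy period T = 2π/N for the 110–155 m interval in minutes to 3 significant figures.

ΔT = +3.3 K, ΔS = +0.84 psu (deep − shallow).
Δρ/ρ₀ = −αΔT + βΔS = -3.96 × 10⁻⁴ + 6.30 × 10⁻⁴ = 2.34 × 10⁻⁴, so Δρ ≈ 0.2401 kg m⁻³.
N² = (g/ρ₀)·Δρ/Δz = g·(Δρ/ρ₀)/Δz = 9.81 × 2.34 × 10⁻⁴ / 45 = 5.1012 × 10⁻⁵ s⁻².
N = √(5.1012 × 10⁻⁵) = 7.1423 × 10⁻³ rad s⁻¹ → T = 2π/N = 879.71 s = 14.662 min ≈ 14.7 min.

14.7 min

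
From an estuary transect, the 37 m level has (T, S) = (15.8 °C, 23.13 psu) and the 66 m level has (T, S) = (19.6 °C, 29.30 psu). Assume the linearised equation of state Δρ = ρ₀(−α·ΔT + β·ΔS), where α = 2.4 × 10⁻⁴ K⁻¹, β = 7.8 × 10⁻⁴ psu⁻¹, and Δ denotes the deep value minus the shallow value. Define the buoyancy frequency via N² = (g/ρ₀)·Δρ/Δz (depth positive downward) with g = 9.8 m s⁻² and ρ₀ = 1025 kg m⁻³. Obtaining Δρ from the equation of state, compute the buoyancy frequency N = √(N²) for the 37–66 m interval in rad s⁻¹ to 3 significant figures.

0.0363 rad s⁻¹

ΔT = +3.8 K, ΔS = +6.17 psu (deep − shallow).
Δρ/ρ₀ = −αΔT + βΔS = -9.12 × 10⁻⁴ + 4.8126 × 10⁻³ = 3.9006 × 10⁻³, so Δρ ≈ 3.998 kg m⁻³.
N² = (g/ρ₀)·Δρ/Δz = g·(Δρ/ρ₀)/Δz = 9.8 × 3.9006 × 10⁻³ / 29 = 1.3181 × 10⁻³ s⁻².
N = √(1.3181 × 10⁻³) = 0.036306 rad s⁻¹ ≈ 0.0363 rad s⁻¹.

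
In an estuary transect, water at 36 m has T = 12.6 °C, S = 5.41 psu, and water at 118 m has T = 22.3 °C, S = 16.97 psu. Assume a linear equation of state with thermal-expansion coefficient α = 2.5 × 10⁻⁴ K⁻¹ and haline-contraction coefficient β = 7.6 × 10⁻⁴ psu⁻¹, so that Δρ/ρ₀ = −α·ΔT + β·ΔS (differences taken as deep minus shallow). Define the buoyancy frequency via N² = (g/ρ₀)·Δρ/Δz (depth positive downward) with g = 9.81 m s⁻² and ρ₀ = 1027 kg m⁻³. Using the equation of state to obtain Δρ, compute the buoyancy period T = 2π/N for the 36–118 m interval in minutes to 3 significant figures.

ΔT = +9.7 K, ΔS = +11.56 psu (deep − shallow).
Δρ/ρ₀ = −αΔT + βΔS = -2.425 × 10⁻³ + 8.7856 × 10⁻³ = 6.3606 × 10⁻³, so Δρ ≈ 6.532 kg m⁻³.
N² = (g/ρ₀)·Δρ/Δz = g·(Δρ/ρ₀)/Δz = 9.81 × 6.3606 × 10⁻³ / 82 = 7.6094 × 10⁻⁴ s⁻².
N = √(7.6094 × 10⁻⁴) = 0.027585 rad s⁻¹ → T = 2π/N = 227.78 s = 3.7963 min ≈ 3.80 min.

3.80 min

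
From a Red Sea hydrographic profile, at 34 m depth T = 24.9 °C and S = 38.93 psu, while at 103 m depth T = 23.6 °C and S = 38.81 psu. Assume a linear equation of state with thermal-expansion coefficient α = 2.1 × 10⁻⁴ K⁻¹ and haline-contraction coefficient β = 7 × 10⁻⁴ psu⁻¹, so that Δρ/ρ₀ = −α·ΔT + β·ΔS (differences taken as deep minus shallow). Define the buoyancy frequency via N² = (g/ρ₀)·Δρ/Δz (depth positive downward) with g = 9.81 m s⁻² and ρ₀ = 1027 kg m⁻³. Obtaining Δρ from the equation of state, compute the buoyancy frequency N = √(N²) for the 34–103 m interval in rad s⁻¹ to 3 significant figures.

5.18 × 10⁻³ rad s⁻¹

ΔT = -1.3 K, ΔS = -0.12 psu (deep − shallow).
Δρ/ρ₀ = −αΔT + βΔS = 2.73 × 10⁻⁴ − 8.40 × 10⁻⁵ = 1.89 × 10⁻⁴, so Δρ ≈ 0.1941 kg m⁻³.
N² = (g/ρ₀)·Δρ/Δz = g·(Δρ/ρ₀)/Δz = 9.81 × 1.89 × 10⁻⁴ / 69 = 2.6871 × 10⁻⁵ s⁻².
N = √(2.6871 × 10⁻⁵) = 5.1837 × 10⁻³ rad s⁻¹ ≈ 5.18 × 10⁻³ rad s⁻¹.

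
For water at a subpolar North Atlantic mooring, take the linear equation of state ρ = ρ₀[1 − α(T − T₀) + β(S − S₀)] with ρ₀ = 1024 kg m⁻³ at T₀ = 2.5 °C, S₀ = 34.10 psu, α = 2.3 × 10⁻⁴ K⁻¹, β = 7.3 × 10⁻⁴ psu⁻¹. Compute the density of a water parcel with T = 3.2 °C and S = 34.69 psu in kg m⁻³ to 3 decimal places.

1024.276 kg m⁻³

T − T₀ = +0.7 K, S − S₀ = +0.59 psu.
Bracket = 1 − α·(+0.7) + β·(+0.59) = 1 + (2.697 × 10⁻⁴) = 1.0002697.
ρ = 1024 × 1.0002697 = 1024.276 kg m⁻³.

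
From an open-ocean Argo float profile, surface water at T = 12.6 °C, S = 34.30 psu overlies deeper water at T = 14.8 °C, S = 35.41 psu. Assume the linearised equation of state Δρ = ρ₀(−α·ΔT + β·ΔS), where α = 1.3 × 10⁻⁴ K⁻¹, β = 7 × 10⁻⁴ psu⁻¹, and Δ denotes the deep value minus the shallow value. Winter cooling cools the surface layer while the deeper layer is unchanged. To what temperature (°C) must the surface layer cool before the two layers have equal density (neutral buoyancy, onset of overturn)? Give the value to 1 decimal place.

8.8 °C

Neutral buoyancy requires Δρ = 0, i.e. −α(T_deep − T_surf′) + β(S_deep − S_surf) = 0.
T_surf′ = T_deep − (β/α)·ΔS = 14.8 − (7 × 10⁻⁴/1.3 × 10⁻⁴)·(+1.11) = 8.823 °C.
Cooling required: 12.6 − (8.823) = 3.777 °C.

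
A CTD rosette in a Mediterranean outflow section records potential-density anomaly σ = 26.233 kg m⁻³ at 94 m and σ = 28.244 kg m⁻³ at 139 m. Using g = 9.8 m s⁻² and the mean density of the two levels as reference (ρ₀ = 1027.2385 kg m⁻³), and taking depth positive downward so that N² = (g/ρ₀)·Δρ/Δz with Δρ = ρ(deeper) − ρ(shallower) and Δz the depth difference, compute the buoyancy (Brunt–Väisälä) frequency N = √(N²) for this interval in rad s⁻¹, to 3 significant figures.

0.0206 rad s⁻¹

Δρ = 1028.244 − 1026.233 = 2.011 kg m⁻³ over Δz = 139 − 94 = 45 m.
N² = (9.8/1027.2385) × (2.011/45) = 4.2634 × 10⁻⁴ s⁻².
N = √(4.2634 × 10⁻⁴) = 0.020648 rad s⁻¹ ≈ 0.0206 rad s⁻¹.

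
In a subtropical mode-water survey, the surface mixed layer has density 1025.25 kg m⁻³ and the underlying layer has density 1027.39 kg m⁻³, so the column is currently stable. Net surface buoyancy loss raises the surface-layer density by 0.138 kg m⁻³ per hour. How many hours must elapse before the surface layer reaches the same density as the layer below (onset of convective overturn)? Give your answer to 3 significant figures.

15.5 hours

Density deficit of the surface layer: 1027.39 − 1025.25 = 2.14 kg m⁻³.
Required change = 2.14 / 0.138 = 15.5 hours.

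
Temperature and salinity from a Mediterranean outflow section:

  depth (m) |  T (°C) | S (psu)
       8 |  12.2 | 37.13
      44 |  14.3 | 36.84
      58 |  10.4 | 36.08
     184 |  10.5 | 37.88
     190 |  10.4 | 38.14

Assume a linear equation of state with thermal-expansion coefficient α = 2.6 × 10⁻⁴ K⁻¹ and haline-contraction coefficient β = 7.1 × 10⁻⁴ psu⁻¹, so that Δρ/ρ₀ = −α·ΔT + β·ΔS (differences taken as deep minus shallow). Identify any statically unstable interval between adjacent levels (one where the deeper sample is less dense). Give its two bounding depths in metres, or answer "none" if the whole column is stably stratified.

Evaluate Δρ/ρ₀ = −αΔT + βΔS across each adjacent pair:
  8–44 m: −αΔT+βΔS = −(2.6 × 10⁻⁴)(+2.1)+(7.1 × 10⁻⁴)(-0.29) = -7.5 × 10⁻⁴ → UNSTABLE
  44–58 m: −αΔT+βΔS = −(2.6 × 10⁻⁴)(-3.9)+(7.1 × 10⁻⁴)(-0.76) = 4.7 × 10⁻⁴ → stable
  58–184 m: −αΔT+βΔS = −(2.6 × 10⁻⁴)(+0.1)+(7.1 × 10⁻⁴)(+1.80) = 1.3 × 10⁻³ → stable
  184–190 m: −αΔT+βΔS = −(2.6 × 10⁻⁴)(-0.1)+(7.1 × 10⁻⁴)(+0.26) = 2.1 × 10⁻⁴ → stable
The 8–44 m interval has Δρ < 0: lighter water underlies denser water.

8–44 m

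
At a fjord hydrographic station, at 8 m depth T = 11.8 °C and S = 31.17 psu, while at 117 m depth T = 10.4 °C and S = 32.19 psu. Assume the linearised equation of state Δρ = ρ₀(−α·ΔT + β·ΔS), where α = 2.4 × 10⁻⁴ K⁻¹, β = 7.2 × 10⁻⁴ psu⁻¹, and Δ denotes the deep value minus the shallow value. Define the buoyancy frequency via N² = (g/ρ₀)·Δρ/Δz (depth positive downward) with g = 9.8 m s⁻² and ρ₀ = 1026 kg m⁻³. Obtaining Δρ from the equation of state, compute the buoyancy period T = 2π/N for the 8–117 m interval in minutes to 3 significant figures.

ΔT = -1.4 K, ΔS = +1.02 psu (deep − shallow).
Δρ/ρ₀ = −αΔT + βΔS = 3.36 × 10⁻⁴ + 7.344 × 10⁻⁴ = 1.0704 × 10⁻³, so Δρ ≈ 1.098 kg m⁻³.
N² = (g/ρ₀)·Δρ/Δz = g·(Δρ/ρ₀)/Δz = 9.8 × 1.0704 × 10⁻³ / 109 = 9.6238 × 10⁻⁵ s⁻².
N = √(9.6238 × 10⁻⁵) = 9.8101 × 10⁻³ rad s⁻¹ → T = 2π/N = 640.48 s = 10.675 min ≈ 10.7 min.

10.7 min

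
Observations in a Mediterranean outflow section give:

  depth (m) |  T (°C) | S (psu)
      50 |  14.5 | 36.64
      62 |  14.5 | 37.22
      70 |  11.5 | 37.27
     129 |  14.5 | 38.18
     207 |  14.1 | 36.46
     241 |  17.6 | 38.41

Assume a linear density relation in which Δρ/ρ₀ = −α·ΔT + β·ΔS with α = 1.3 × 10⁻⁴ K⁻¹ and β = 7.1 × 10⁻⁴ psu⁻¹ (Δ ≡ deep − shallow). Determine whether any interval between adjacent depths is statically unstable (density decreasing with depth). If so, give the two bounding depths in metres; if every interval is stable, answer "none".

Evaluate Δρ/ρ₀ = −αΔT + βΔS across each adjacent pair:
  50–62 m: −αΔT+βΔS = −(1.3 × 10⁻⁴)(+0.0)+(7.1 × 10⁻⁴)(+0.58) = 4.1 × 10⁻⁴ → stable
  62–70 m: −αΔT+βΔS = −(1.3 × 10⁻⁴)(-3.0)+(7.1 × 10⁻⁴)(+0.05) = 4.3 × 10⁻⁴ → stable
  70–129 m: −αΔT+βΔS = −(1.3 × 10⁻⁴)(+3.0)+(7.1 × 10⁻⁴)(+0.91) = 2.6 × 10⁻⁴ → stable
  129–207 m: −αΔT+βΔS = −(1.3 × 10⁻⁴)(-0.4)+(7.1 × 10⁻⁴)(-1.72) = -1.2 × 10⁻³ → UNSTABLE
  207–241 m: −αΔT+βΔS = −(1.3 × 10⁻⁴)(+3.5)+(7.1 × 10⁻⁴)(+1.95) = 9.3 × 10⁻⁴ → stable
The 129–207 m interval has Δρ < 0: lighter water underlies denser water.

129–207 m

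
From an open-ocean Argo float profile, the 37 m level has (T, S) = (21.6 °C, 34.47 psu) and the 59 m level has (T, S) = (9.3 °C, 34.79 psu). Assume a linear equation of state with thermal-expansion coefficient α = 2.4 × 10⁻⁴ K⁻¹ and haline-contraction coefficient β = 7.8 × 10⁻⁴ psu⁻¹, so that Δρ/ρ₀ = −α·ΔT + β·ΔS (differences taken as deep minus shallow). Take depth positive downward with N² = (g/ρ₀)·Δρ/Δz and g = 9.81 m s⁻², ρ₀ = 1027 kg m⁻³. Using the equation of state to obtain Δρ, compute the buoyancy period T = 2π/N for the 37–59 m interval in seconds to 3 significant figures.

166 s

ΔT = -12.3 K, ΔS = +0.32 psu (deep − shallow).
Δρ/ρ₀ = −αΔT + βΔS = 2.952 × 10⁻³ + 2.496 × 10⁻⁴ = 3.2016 × 10⁻³, so Δρ ≈ 3.288 kg m⁻³.
N² = (g/ρ₀)·Δρ/Δz = g·(Δρ/ρ₀)/Δz = 9.81 × 3.2016 × 10⁻³ / 22 = 1.4276 × 10⁻³ s⁻².
N = √(1.4276 × 10⁻³) = 0.037784 rad s⁻¹ → T = 2π/N = 166.29 s ≈ 166 s.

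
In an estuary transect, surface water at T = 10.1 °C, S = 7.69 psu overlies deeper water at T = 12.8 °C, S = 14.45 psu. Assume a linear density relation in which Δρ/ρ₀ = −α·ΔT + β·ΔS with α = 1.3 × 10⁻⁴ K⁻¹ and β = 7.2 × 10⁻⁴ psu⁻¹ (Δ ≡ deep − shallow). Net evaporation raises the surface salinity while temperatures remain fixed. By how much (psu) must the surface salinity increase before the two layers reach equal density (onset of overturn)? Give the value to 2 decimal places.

Neutral buoyancy requires −α(T_deep − T_surf) + β(S_deep − S_surf′) = 0.
S_surf′ = S_deep − (α/β)·ΔT = 14.45 − (1.3 × 10⁻⁴/7.2 × 10⁻⁴)·(+2.7) = 13.9625 psu.
Increase required: 13.9625 − 7.69 = 6.2725 psu.

6.27 psu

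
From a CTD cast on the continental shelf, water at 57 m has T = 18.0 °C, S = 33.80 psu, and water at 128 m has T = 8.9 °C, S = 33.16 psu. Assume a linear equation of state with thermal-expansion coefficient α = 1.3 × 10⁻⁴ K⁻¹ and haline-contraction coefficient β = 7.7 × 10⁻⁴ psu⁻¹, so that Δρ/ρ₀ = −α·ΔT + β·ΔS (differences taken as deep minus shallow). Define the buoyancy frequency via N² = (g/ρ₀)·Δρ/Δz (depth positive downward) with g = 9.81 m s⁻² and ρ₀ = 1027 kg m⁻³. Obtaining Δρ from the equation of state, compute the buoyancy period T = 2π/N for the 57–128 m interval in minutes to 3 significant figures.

ΔT = -9.1 K, ΔS = -0.64 psu (deep − shallow).
Δρ/ρ₀ = −αΔT + βΔS = 1.183 × 10⁻³ − 4.928 × 10⁻⁴ = 6.902 × 10⁻⁴, so Δρ ≈ 0.7088 kg m⁻³.
N² = (g/ρ₀)·Δρ/Δz = g·(Δρ/ρ₀)/Δz = 9.81 × 6.902 × 10⁻⁴ / 71 = 9.5364 × 10⁻⁵ s⁻².
N = √(9.5364 × 10⁻⁵) = 9.7654 × 10⁻³ rad s⁻¹ → T = 2π/N = 643.41 s = 10.723 min ≈ 10.7 min.

10.7 min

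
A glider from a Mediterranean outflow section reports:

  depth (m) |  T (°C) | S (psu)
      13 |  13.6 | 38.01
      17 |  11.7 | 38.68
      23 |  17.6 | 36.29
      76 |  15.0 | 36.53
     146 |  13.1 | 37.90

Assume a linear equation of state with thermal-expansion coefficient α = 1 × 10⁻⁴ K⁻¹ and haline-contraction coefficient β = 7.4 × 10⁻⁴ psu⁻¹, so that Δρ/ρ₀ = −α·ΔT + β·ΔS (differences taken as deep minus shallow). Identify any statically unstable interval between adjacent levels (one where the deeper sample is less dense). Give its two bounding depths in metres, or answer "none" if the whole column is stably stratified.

17–23 m

Evaluate Δρ/ρ₀ = −αΔT + βΔS across each adjacent pair:
  13–17 m: −αΔT+βΔS = −(1 × 10⁻⁴)(-1.9)+(7.4 × 10⁻⁴)(+0.67) = 6.9 × 10⁻⁴ → stable
  17–23 m: −αΔT+βΔS = −(1 × 10⁻⁴)(+5.9)+(7.4 × 10⁻⁴)(-2.39) = -2.4 × 10⁻³ → UNSTABLE
  23–76 m: −αΔT+βΔS = −(1 × 10⁻⁴)(-2.6)+(7.4 × 10⁻⁴)(+0.24) = 4.4 × 10⁻⁴ → stable
  76–146 m: −αΔT+βΔS = −(1 × 10⁻⁴)(-1.9)+(7.4 × 10⁻⁴)(+1.37) = 1.2 × 10⁻³ → stable
The 17–23 m interval has Δρ < 0: lighter water underlies denser water.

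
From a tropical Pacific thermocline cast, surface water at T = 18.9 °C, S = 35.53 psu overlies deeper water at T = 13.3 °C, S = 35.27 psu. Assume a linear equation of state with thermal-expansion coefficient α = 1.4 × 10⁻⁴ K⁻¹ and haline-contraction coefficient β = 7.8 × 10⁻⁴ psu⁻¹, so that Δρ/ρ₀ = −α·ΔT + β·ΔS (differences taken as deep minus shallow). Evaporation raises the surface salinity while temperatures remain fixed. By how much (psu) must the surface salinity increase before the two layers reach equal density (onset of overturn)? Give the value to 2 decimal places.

Neutral buoyancy requires −α(T_deep − T_surf) + β(S_deep − S_surf′) = 0.
S_surf′ = S_deep − (α/β)·ΔT = 35.27 − (1.4 × 10⁻⁴/7.8 × 10⁻⁴)·(-5.6) = 36.2751 psu.
Increase required: 36.2751 − 35.53 = 0.7451 psu.

0.75 psu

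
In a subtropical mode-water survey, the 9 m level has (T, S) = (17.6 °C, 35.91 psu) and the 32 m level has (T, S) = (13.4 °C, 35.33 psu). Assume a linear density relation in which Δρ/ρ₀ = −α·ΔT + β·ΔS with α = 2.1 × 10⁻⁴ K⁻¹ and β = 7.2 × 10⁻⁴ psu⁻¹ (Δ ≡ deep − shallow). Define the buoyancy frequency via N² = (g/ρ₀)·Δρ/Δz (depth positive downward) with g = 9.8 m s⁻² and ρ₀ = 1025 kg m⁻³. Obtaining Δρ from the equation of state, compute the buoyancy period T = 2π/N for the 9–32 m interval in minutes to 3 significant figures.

ΔT = -4.2 K, ΔS = -0.58 psu (deep − shallow).
Δρ/ρ₀ = −αΔT + βΔS = 8.82 × 10⁻⁴ − 4.176 × 10⁻⁴ = 4.644 × 10⁻⁴, so Δρ ≈ 0.4760 kg m⁻³.
N² = (g/ρ₀)·Δρ/Δz = g·(Δρ/ρ₀)/Δz = 9.8 × 4.644 × 10⁻⁴ / 23 = 1.9787 × 10⁻⁴ s⁻².
N = √(1.9787 × 10⁻⁴) = 0.014067 rad s⁻¹ → T = 2π/N = 446.66 s = 7.4443 min ≈ 7.44 min.

7.44 min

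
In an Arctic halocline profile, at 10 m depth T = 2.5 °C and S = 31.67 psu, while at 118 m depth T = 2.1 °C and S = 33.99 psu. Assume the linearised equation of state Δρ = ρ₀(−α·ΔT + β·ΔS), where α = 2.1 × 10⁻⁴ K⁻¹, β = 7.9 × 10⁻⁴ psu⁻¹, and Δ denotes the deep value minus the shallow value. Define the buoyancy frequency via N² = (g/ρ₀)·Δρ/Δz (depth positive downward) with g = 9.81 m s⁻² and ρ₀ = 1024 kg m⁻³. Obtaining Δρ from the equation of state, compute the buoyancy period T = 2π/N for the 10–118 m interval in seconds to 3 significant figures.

ΔT = -0.4 K, ΔS = +2.32 psu (deep − shallow).
Δρ/ρ₀ = −αΔT + βΔS = 8.40 × 10⁻⁵ + 1.8328 × 10⁻³ = 1.9168 × 10⁻³, so Δρ ≈ 1.963 kg m⁻³.
N² = (g/ρ₀)·Δρ/Δz = g·(Δρ/ρ₀)/Δz = 9.81 × 1.9168 × 10⁻³ / 108 = 1.7411 × 10⁻⁴ s⁻².
N = √(1.7411 × 10⁻⁴) = 0.013195 rad s⁻¹ → T = 2π/N = 476.18 s ≈ 476 s.

476 s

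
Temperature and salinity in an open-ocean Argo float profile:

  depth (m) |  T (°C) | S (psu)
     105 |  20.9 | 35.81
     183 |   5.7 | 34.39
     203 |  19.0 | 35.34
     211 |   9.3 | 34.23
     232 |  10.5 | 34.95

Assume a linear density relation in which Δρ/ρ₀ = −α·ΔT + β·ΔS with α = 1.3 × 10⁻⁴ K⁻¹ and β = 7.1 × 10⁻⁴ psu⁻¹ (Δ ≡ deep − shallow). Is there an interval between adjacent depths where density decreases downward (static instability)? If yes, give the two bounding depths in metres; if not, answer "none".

183–203 m

Evaluate Δρ/ρ₀ = −αΔT + βΔS across each adjacent pair:
  105–183 m: −αΔT+βΔS = −(1.3 × 10⁻⁴)(-15.2)+(7.1 × 10⁻⁴)(-1.42) = 9.7 × 10⁻⁴ → stable
  183–203 m: −αΔT+βΔS = −(1.3 × 10⁻⁴)(+13.3)+(7.1 × 10⁻⁴)(+0.95) = -1.1 × 10⁻³ → UNSTABLE
  203–211 m: −αΔT+βΔS = −(1.3 × 10⁻⁴)(-9.7)+(7.1 × 10⁻⁴)(-1.11) = 4.7 × 10⁻⁴ → stable
  211–232 m: −αΔT+βΔS = −(1.3 × 10⁻⁴)(+1.2)+(7.1 × 10⁻⁴)(+0.72) = 3.6 × 10⁻⁴ → stable
The 183–203 m interval has Δρ < 0: lighter water underlies denser water.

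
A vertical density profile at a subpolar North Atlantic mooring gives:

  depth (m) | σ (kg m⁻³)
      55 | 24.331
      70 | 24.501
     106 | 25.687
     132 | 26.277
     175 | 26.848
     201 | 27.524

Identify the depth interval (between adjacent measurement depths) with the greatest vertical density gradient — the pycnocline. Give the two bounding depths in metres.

Compute the density gradient over each adjacent pair:
  55–70 m: Δρ/Δz = 0.170/15 = 0.011 kg m⁻⁴
  70–106 m: Δρ/Δz = 1.186/36 = 0.033 kg m⁻⁴
  106–132 m: Δρ/Δz = 0.590/26 = 0.023 kg m⁻⁴
  132–175 m: Δρ/Δz = 0.571/43 = 0.013 kg m⁻⁴
  175–201 m: Δρ/Δz = 0.676/26 = 0.026 kg m⁻⁴
The largest gradient is in the 70–106 m interval — the pycnocline.

70–106 m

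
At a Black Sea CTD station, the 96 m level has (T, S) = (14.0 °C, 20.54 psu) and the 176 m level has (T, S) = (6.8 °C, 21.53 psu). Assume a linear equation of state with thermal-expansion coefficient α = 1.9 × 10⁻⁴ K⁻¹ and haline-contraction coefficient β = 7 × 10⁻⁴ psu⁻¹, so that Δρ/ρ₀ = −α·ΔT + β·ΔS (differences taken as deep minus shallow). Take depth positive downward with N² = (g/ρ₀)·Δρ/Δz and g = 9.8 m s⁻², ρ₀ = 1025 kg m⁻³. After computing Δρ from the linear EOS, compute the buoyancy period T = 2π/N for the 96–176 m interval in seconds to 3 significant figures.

395 s

ΔT = -7.2 K, ΔS = +0.99 psu (deep − shallow).
Δρ/ρ₀ = −αΔT + βΔS = 1.368 × 10⁻³ + 6.93 × 10⁻⁴ = 2.061 × 10⁻³, so Δρ ≈ 2.113 kg m⁻³.
N² = (g/ρ₀)·Δρ/Δz = g·(Δρ/ρ₀)/Δz = 9.8 × 2.061 × 10⁻³ / 80 = 2.5247 × 10⁻⁴ s⁻².
N = √(2.5247 × 10⁻⁴) = 0.015889 rad s⁻¹ → T = 2π/N = 395.44 s ≈ 395 s.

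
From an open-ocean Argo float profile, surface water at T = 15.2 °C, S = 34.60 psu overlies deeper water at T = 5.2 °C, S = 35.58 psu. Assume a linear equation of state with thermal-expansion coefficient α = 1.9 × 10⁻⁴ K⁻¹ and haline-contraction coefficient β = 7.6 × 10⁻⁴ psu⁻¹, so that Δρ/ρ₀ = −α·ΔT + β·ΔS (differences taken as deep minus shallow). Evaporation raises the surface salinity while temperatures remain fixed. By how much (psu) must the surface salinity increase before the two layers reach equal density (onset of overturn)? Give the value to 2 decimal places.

Neutral buoyancy requires −α(T_deep − T_surf) + β(S_deep − S_surf′) = 0.
S_surf′ = S_deep − (α/β)·ΔT = 35.58 − (1.9 × 10⁻⁴/7.6 × 10⁻⁴)·(-10.0) = 38.0800 psu.
Increase required: 38.0800 − 34.60 = 3.4800 psu.

3.48 psu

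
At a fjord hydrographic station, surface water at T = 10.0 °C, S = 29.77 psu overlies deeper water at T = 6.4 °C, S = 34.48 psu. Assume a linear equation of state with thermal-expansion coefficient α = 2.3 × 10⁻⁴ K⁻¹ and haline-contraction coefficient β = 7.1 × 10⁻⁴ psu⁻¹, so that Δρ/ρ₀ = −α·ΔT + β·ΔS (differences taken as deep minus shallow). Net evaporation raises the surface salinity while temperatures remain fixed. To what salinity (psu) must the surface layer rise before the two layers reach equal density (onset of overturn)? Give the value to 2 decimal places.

35.65 psu

Neutral buoyancy requires −α(T_deep − T_surf) + β(S_deep − S_surf′) = 0.
S_surf′ = S_deep − (α/β)·ΔT = 34.48 − (2.3 × 10⁻⁴/7.1 × 10⁻⁴)·(-3.6) = 35.6462 psu.
Increase required: 35.6462 − 29.77 = 5.8762 psu.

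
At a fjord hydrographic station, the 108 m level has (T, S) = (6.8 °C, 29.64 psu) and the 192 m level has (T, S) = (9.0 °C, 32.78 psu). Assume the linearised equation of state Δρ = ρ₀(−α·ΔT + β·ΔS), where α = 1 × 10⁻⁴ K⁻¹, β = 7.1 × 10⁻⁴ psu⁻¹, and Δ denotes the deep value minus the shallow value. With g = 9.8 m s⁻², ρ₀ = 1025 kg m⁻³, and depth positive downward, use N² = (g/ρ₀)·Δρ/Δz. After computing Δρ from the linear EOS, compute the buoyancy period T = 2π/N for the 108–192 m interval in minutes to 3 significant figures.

6.84 min

ΔT = +2.2 K, ΔS = +3.14 psu (deep − shallow).
Δρ/ρ₀ = −αΔT + βΔS = -2.20 × 10⁻⁴ + 2.2294 × 10⁻³ = 2.0094 × 10⁻³, so Δρ ≈ 2.060 kg m⁻³.
N² = (g/ρ₀)·Δρ/Δz = g·(Δρ/ρ₀)/Δz = 9.8 × 2.0094 × 10⁻³ / 84 = 2.3443 × 10⁻⁴ s⁻².
N = √(2.3443 × 10⁻⁴) = 0.015311 rad s⁻¹ → T = 2π/N = 410.37 s = 6.8395 min ≈ 6.84 min.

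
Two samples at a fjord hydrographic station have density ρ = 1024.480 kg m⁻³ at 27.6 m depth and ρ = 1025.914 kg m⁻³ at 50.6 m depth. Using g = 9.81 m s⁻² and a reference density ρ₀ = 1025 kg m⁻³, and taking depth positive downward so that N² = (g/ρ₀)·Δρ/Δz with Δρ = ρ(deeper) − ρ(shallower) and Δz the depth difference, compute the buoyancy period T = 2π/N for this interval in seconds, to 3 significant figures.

257 s

Δρ = 1025.914 − 1024.480 = 1.434 kg m⁻³ over Δz = 50.6 − 27.6 = 23 m.
N² = (9.81/1025) × (1.434/23) = 5.9671 × 10⁻⁴ s⁻².
N = √(5.9671 × 10⁻⁴) = 0.024428 rad s⁻¹, so T = 2π/N = 257.21 s ≈ 257 s.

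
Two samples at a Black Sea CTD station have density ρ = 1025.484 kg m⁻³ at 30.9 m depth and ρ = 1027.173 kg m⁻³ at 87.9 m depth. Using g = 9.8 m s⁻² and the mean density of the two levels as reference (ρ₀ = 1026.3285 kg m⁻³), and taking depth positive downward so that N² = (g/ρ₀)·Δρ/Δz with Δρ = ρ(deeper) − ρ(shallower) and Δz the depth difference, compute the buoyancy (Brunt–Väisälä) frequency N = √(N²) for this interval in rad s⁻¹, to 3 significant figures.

0.0168 rad s⁻¹

Δρ = 1027.173 − 1025.484 = 1.689 kg m⁻³ over Δz = 87.9 − 30.9 = 57 m.
N² = (9.8/1026.3285) × (1.689/57) = 2.8294 × 10⁻⁴ s⁻².
N = √(2.8294 × 10⁻⁴) = 0.016821 rad s⁻¹ ≈ 0.0168 rad s⁻¹.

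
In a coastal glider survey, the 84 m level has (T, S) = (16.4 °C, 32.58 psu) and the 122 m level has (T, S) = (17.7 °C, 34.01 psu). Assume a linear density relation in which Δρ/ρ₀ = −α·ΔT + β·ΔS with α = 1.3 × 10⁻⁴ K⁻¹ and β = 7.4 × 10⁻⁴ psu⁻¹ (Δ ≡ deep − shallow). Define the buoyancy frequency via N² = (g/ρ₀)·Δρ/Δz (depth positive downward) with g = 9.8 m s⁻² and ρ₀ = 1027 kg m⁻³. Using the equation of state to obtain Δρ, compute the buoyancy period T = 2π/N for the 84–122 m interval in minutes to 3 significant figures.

6.92 min

ΔT = +1.3 K, ΔS = +1.43 psu (deep − shallow).
Δρ/ρ₀ = −αΔT + βΔS = -1.69 × 10⁻⁴ + 1.0582 × 10⁻³ = 8.892 × 10⁻⁴, so Δρ ≈ 0.9132 kg m⁻³.
N² = (g/ρ₀)·Δρ/Δz = g·(Δρ/ρ₀)/Δz = 9.8 × 8.892 × 10⁻⁴ / 38 = 2.2932 × 10⁻⁴ s⁻².
N = √(2.2932 × 10⁻⁴) = 0.015143 rad s⁻¹ → T = 2π/N = 414.92 s = 6.9153 min ≈ 6.92 min.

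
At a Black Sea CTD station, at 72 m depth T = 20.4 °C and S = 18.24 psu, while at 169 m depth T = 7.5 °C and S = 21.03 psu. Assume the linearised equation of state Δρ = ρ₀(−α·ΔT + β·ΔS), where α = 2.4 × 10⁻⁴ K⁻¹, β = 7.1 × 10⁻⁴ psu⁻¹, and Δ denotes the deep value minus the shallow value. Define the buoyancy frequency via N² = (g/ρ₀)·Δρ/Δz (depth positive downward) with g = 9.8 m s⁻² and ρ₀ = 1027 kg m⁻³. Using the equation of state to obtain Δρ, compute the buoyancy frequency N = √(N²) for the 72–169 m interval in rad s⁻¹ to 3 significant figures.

ΔT = -12.9 K, ΔS = +2.79 psu (deep − shallow).
Δρ/ρ₀ = −αΔT + βΔS = 3.096 × 10⁻³ + 1.9809 × 10⁻³ = 5.0769 × 10⁻³, so Δρ ≈ 5.214 kg m⁻³.
N² = (g/ρ₀)·Δρ/Δz = g·(Δρ/ρ₀)/Δz = 9.8 × 5.0769 × 10⁻³ / 97 = 5.1292 × 10⁻⁴ s⁻².
N = √(5.1292 × 10⁻⁴) = 0.022648 rad s⁻¹ ≈ 0.0226 rad s⁻¹.

0.0226 rad s⁻¹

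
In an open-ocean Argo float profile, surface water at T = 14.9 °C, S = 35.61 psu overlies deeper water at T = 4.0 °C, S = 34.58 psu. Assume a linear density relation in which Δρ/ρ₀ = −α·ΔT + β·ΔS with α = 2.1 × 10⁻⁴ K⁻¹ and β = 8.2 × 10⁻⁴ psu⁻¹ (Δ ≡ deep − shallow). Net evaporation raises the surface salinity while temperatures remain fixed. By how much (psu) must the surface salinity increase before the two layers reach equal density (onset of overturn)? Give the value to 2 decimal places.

Neutral buoyancy requires −α(T_deep − T_surf) + β(S_deep − S_surf′) = 0.
S_surf′ = S_deep − (α/β)·ΔT = 34.58 − (2.1 × 10⁻⁴/8.2 × 10⁻⁴)·(-10.9) = 37.3715 psu.
Increase required: 37.3715 − 35.61 = 1.7615 psu.

1.76 psu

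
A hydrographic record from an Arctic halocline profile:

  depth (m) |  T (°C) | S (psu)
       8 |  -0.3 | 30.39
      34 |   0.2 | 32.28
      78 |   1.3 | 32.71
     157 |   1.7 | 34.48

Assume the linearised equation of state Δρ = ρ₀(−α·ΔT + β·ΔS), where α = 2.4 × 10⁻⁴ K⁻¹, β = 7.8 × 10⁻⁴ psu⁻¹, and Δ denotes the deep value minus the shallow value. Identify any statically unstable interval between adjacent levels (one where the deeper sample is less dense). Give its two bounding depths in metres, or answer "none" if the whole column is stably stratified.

none

Evaluate Δρ/ρ₀ = −αΔT + βΔS across each adjacent pair:
  8–34 m: −αΔT+βΔS = −(2.4 × 10⁻⁴)(+0.5)+(7.8 × 10⁻⁴)(+1.89) = 1.4 × 10⁻³ → stable
  34–78 m: −αΔT+βΔS = −(2.4 × 10⁻⁴)(+1.1)+(7.8 × 10⁻⁴)(+0.43) = 7.1 × 10⁻⁵ → stable
  78–157 m: −αΔT+βΔS = −(2.4 × 10⁻⁴)(+0.4)+(7.8 × 10⁻⁴)(+1.77) = 1.3 × 10⁻³ → stable
Every interval has Δρ > 0: the column is stably stratified throughout.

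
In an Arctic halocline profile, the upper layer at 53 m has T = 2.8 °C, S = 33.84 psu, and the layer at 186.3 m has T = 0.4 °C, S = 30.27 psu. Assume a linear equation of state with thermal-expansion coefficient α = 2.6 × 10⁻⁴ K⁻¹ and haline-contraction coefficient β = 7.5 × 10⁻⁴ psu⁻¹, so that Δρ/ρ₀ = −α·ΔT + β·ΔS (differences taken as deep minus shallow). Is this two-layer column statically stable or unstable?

ΔT = 0.4 − 2.8 = -2.4 K and ΔS = 30.27 − 33.84 = -3.57 psu (deep − shallow).
−αΔT = 6.24 × 10⁻⁴; βΔS = -2.6775 × 10⁻³; sum Δρ/ρ₀ = -2.0535 × 10⁻³.
Δρ/ρ₀ < 0, so Δρ < 0: deeper water is lighter → statically unstable; the column would overturn.

unstable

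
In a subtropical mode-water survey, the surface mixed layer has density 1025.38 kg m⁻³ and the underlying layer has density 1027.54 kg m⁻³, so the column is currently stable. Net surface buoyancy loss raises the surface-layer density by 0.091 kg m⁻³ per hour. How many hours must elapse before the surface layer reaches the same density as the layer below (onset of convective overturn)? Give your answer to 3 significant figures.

23.7 hours

Density deficit of the surface layer: 1027.54 − 1025.38 = 2.16 kg m⁻³.
Required change = 2.16 / 0.091 = 23.7 hours.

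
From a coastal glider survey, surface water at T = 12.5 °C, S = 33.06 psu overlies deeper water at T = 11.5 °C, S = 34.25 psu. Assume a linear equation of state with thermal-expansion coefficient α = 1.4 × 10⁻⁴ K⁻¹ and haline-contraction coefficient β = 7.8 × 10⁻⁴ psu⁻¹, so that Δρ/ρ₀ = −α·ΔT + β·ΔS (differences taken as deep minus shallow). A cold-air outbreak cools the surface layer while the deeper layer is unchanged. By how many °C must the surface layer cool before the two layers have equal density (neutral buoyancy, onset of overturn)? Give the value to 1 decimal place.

Neutral buoyancy requires Δρ = 0, i.e. −α(T_deep − T_surf′) + β(S_deep − S_surf) = 0.
T_surf′ = T_deep − (β/α)·ΔS = 11.5 − (7.8 × 10⁻⁴/1.4 × 10⁻⁴)·(+1.19) = 4.870 °C.
Cooling required: 12.5 − (4.870) = 7.630 °C.

7.6 °C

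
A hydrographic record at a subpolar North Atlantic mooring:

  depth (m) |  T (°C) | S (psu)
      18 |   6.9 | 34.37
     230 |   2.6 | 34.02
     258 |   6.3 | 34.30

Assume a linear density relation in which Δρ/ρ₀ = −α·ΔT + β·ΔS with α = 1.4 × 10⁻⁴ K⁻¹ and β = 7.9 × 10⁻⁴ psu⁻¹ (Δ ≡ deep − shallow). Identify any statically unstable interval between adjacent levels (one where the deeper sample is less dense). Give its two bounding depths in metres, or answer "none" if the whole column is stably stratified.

230–258 m

Evaluate Δρ/ρ₀ = −αΔT + βΔS across each adjacent pair:
  18–230 m: −αΔT+βΔS = −(1.4 × 10⁻⁴)(-4.3)+(7.9 × 10⁻⁴)(-0.35) = 3.3 × 10⁻⁴ → stable
  230–258 m: −αΔT+βΔS = −(1.4 × 10⁻⁴)(+3.7)+(7.9 × 10⁻⁴)(+0.28) = -3.0 × 10⁻⁴ → UNSTABLE
The 230–258 m interval has Δρ < 0: lighter water underlies denser water.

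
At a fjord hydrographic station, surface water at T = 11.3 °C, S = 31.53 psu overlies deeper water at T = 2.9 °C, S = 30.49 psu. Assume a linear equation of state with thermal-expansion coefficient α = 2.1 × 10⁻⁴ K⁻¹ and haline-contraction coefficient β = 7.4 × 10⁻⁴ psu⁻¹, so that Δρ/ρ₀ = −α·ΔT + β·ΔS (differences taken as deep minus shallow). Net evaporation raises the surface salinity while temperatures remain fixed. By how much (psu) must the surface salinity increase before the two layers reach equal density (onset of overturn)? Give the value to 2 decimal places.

Neutral buoyancy requires −α(T_deep − T_surf) + β(S_deep − S_surf′) = 0.
S_surf′ = S_deep − (α/β)·ΔT = 30.49 − (2.1 × 10⁻⁴/7.4 × 10⁻⁴)·(-8.4) = 32.8738 psu.
Increase required: 32.8738 − 31.53 = 1.3438 psu.

1.34 psu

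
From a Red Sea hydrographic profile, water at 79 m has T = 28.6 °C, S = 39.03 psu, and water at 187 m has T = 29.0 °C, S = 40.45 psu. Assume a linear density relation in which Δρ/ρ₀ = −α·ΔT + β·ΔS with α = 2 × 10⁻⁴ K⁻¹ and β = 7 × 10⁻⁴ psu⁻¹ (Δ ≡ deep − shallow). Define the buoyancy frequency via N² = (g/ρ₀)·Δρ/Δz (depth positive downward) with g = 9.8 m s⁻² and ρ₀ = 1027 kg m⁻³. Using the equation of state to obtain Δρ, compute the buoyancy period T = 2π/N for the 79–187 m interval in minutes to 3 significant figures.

ΔT = +0.4 K, ΔS = +1.42 psu (deep − shallow).
Δρ/ρ₀ = −αΔT + βΔS = -8.00 × 10⁻⁵ + 9.94 × 10⁻⁴ = 9.14 × 10⁻⁴, so Δρ ≈ 0.9387 kg m⁻³.
N² = (g/ρ₀)·Δρ/Δz = g·(Δρ/ρ₀)/Δz = 9.8 × 9.14 × 10⁻⁴ / 108 = 8.2937 × 10⁻⁵ s⁻².
N = √(8.2937 × 10⁻⁵) = 9.1070 × 10⁻³ rad s⁻¹ → T = 2π/N = 689.93 s = 11.499 min ≈ 11.5 min.

11.5 min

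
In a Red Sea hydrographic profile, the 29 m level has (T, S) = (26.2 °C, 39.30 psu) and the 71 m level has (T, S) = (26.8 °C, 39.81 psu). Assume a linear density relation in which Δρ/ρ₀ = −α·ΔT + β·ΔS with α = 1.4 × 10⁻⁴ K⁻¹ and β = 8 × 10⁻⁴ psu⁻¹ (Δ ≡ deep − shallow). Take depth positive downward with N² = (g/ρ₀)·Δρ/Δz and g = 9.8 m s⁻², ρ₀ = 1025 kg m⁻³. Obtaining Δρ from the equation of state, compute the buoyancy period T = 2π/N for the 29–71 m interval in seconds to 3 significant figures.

ΔT = +0.6 K, ΔS = +0.51 psu (deep − shallow).
Δρ/ρ₀ = −αΔT + βΔS = -8.40 × 10⁻⁵ + 4.08 × 10⁻⁴ = 3.24 × 10⁻⁴, so Δρ ≈ 0.3321 kg m⁻³.
N² = (g/ρ₀)·Δρ/Δz = g·(Δρ/ρ₀)/Δz = 9.8 × 3.24 × 10⁻⁴ / 42 = 7.5600 × 10⁻⁵ s⁻².
N = √(7.5600 × 10⁻⁵) = 8.6948 × 10⁻³ rad s⁻¹ → T = 2π/N = 722.64 s ≈ 723 s.

723 s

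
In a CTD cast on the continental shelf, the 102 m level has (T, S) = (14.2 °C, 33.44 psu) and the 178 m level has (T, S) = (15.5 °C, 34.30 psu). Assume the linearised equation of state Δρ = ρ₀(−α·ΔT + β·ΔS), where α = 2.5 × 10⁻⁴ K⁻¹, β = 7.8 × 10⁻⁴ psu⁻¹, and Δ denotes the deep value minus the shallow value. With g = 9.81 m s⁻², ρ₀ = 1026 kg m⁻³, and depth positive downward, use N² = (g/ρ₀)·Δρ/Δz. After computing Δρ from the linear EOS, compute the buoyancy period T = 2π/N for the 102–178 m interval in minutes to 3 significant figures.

ΔT = +1.3 K, ΔS = +0.86 psu (deep − shallow).
Δρ/ρ₀ = −αΔT + βΔS = -3.25 × 10⁻⁴ + 6.708 × 10⁻⁴ = 3.458 × 10⁻⁴, so Δρ ≈ 0.3548 kg m⁻³.
N² = (g/ρ₀)·Δρ/Δz = g·(Δρ/ρ₀)/Δz = 9.81 × 3.458 × 10⁻⁴ / 76 = 4.4635 × 10⁻⁵ s⁻².
N = √(4.4635 × 10⁻⁵) = 6.6809 × 10⁻³ rad s⁻¹ → T = 2π/N = 940.47 s = 15.675 min ≈ 15.7 min.

15.7 min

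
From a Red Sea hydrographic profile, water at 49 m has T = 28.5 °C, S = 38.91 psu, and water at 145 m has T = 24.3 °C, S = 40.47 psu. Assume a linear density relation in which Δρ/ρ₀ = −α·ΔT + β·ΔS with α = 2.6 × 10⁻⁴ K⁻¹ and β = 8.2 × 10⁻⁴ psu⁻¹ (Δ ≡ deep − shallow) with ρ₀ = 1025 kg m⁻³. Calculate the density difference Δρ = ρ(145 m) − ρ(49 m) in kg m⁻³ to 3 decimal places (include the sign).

+2.430 kg m⁻³

ΔT = -4.2 K, ΔS = +1.56 psu (deep − shallow).
Δρ/ρ₀ = −(2.6 × 10⁻⁴)(-4.2) + (8.2 × 10⁻⁴)(+1.56) = 2.3712 × 10⁻³.
Δρ = 1025 × (2.3712 × 10⁻³) = +2.430 kg m⁻³.
Positive Δρ: denser below, stable.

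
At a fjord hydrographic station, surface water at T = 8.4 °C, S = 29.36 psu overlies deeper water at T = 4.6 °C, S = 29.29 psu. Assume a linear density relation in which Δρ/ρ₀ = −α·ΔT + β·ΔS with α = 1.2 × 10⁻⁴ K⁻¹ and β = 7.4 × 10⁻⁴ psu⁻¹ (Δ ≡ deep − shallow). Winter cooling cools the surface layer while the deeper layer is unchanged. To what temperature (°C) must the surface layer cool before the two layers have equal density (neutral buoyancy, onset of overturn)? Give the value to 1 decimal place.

Neutral buoyancy requires Δρ = 0, i.e. −α(T_deep − T_surf′) + β(S_deep − S_surf) = 0.
T_surf′ = T_deep − (β/α)·ΔS = 4.6 − (7.4 × 10⁻⁴/1.2 × 10⁻⁴)·(-0.07) = 5.032 °C.
Cooling required: 8.4 − (5.032) = 3.368 °C.

5.0 °C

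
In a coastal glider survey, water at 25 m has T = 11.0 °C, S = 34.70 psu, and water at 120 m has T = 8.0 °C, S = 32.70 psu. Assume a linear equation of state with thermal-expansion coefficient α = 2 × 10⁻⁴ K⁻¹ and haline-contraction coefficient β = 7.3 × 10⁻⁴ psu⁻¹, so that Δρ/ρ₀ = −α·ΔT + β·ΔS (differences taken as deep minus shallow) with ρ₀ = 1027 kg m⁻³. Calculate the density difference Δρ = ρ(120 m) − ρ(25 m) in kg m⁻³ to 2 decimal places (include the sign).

-0.88 kg m⁻³

ΔT = -3.0 K, ΔS = -2.00 psu (deep − shallow).
Δρ/ρ₀ = −(2 × 10⁻⁴)(-3.0) + (7.3 × 10⁻⁴)(-2.00) = -8.60 × 10⁻⁴.
Δρ = 1027 × (-8.60 × 10⁻⁴) = -0.88 kg m⁻³.
Negative Δρ: lighter below, statically unstable.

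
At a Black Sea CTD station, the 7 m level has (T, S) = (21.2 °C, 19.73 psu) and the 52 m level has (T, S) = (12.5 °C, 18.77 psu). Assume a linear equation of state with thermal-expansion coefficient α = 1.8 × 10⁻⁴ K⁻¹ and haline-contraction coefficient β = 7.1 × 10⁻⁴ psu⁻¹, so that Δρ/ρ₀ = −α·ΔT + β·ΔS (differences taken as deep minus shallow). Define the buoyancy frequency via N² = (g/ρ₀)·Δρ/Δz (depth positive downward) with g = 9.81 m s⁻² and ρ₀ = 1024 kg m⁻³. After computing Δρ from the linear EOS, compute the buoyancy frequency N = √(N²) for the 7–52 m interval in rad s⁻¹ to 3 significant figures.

0.0139 rad s⁻¹

ΔT = -8.7 K, ΔS = -0.96 psu (deep − shallow).
Δρ/ρ₀ = −αΔT + βΔS = 1.566 × 10⁻³ − 6.816 × 10⁻⁴ = 8.844 × 10⁻⁴, so Δρ ≈ 0.9056 kg m⁻³.
N² = (g/ρ₀)·Δρ/Δz = g·(Δρ/ρ₀)/Δz = 9.81 × 8.844 × 10⁻⁴ / 45 = 1.9280 × 10⁻⁴ s⁻².
N = √(1.9280 × 10⁻⁴) = 0.013885 rad s⁻¹ ≈ 0.0139 rad s⁻¹.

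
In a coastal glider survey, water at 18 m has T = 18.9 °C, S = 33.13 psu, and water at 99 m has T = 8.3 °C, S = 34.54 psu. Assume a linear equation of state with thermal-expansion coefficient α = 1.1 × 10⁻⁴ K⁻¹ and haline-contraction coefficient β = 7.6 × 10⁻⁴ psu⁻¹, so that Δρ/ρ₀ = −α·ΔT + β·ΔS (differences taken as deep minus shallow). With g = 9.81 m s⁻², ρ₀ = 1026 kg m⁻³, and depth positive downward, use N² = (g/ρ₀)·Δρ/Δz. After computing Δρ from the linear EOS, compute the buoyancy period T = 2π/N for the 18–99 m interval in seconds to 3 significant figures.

ΔT = -10.6 K, ΔS = +1.41 psu (deep − shallow).
Δρ/ρ₀ = −αΔT + βΔS = 1.166 × 10⁻³ + 1.0716 × 10⁻³ = 2.2376 × 10⁻³, so Δρ ≈ 2.296 kg m⁻³.
N² = (g/ρ₀)·Δρ/Δz = g·(Δρ/ρ₀)/Δz = 9.81 × 2.2376 × 10⁻³ / 81 = 2.7100 × 10⁻⁴ s⁻².
N = √(2.7100 × 10⁻⁴) = 0.016462 rad s⁻¹ → T = 2π/N = 381.68 s ≈ 382 s.

382 s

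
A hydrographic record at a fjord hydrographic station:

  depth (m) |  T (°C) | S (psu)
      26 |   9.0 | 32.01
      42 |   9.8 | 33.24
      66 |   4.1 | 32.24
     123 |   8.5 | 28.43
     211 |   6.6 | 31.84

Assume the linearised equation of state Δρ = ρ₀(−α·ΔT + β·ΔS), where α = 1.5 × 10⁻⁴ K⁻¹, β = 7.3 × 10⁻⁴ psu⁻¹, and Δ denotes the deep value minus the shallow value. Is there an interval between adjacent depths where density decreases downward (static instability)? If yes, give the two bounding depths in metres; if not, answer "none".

66–123 m

Evaluate Δρ/ρ₀ = −αΔT + βΔS across each adjacent pair:
  26–42 m: −αΔT+βΔS = −(1.5 × 10⁻⁴)(+0.8)+(7.3 × 10⁻⁴)(+1.23) = 7.8 × 10⁻⁴ → stable
  42–66 m: −αΔT+βΔS = −(1.5 × 10⁻⁴)(-5.7)+(7.3 × 10⁻⁴)(-1.00) = 1.3 × 10⁻⁴ → stable
  66–123 m: −αΔT+βΔS = −(1.5 × 10⁻⁴)(+4.4)+(7.3 × 10⁻⁴)(-3.81) = -3.4 × 10⁻³ → UNSTABLE
  123–211 m: −αΔT+βΔS = −(1.5 × 10⁻⁴)(-1.9)+(7.3 × 10⁻⁴)(+3.41) = 2.8 × 10⁻³ → stable
The 66–123 m interval has Δρ < 0: lighter water underlies denser water.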